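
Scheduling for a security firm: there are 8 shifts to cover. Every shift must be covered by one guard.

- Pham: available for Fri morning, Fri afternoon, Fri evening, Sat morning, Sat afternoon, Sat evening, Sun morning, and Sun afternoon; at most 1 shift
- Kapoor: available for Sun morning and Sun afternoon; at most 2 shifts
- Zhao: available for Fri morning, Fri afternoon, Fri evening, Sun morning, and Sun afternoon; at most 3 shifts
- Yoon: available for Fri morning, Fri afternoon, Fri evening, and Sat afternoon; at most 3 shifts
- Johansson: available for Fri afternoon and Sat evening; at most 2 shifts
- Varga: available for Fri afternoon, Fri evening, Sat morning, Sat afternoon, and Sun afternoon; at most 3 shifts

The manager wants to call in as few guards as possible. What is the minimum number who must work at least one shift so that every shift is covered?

3

8 slots to fill and no one can take more than 3, so at least ⌈8/3⌉ = 3 guards are needed.
Zhao, Johansson, and Varga alone can cover everything: Fri morning→Zhao, Fri afternoon→Johansson, Fri evening→Zhao, Sat morning→Varga, Sat afternoon→Varga, Sat evening→Johansson, Sun morning→Zhao, Sun afternoon→Varga.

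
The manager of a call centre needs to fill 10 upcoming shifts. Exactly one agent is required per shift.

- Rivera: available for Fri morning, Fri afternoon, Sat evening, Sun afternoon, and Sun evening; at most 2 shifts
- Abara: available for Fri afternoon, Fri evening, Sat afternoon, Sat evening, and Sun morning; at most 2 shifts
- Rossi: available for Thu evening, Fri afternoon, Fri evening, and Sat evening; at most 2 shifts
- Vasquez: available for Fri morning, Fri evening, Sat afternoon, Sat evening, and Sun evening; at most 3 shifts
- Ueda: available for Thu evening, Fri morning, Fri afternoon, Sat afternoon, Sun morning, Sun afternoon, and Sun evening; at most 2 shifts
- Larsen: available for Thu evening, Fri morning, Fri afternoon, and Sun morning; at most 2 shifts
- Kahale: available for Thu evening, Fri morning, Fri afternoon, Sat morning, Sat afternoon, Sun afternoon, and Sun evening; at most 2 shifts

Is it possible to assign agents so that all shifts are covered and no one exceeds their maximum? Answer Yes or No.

Yes

Sat morning can only be covered by Kahale, so that assignment is forced.
One valid schedule: Thu evening→Rossi, Fri morning→Vasquez, Fri afternoon→Rossi, Fri evening→Abara, Sat morning→Kahale, Sat afternoon→Vasquez, Sat evening→Rivera, Sun morning→Abara, Sun afternoon→Rivera, Sun evening→Vasquez.
Loads: Rivera 2/2, Abara 2/2, Rossi 2/2, Vasquez 3/3, Ueda 0/2, Larsen 0/2, Kahale 1/2 — all within limits.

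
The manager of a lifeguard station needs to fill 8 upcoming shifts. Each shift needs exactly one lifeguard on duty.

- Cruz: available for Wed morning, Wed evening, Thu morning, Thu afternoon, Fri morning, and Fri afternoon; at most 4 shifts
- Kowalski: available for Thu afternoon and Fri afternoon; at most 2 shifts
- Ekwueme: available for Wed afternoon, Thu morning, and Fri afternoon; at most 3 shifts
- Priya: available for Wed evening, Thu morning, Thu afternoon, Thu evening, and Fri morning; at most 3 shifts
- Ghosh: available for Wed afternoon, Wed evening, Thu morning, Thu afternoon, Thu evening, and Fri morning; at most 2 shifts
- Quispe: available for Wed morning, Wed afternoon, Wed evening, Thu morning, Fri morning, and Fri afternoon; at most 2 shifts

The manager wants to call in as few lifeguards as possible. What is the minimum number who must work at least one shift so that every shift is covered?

8 slots to fill and no one can take more than 4, so at least ⌈8/4⌉ = 2 lifeguards are needed.
Any 2 lifeguards together have capacity at most 4+3 = 7 < 8 slots, so 2 can never suffice.
Cruz, Kowalski, and Ghosh alone can cover everything: Wed morning→Cruz, Wed afternoon→Ghosh, Wed evening→Cruz, Thu morning→Cruz, Thu afternoon→Kowalski, Thu evening→Ghosh, Fri morning→Cruz, Fri afternoon→Kowalski.

3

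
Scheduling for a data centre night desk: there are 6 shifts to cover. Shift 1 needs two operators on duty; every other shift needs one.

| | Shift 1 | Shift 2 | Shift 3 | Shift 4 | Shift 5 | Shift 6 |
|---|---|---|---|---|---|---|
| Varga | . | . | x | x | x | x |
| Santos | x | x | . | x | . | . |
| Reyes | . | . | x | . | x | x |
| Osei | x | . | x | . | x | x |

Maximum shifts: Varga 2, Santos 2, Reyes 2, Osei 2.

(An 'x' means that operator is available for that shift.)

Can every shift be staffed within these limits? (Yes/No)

Shift 1 can only be covered by Santos and Osei, so that assignment is forced.
Shift 2 can only be covered by Santos, so that assignment is forced.
One valid schedule: Shift 1→Santos+Osei, Shift 2→Santos, Shift 3→Varga, Shift 4→Varga, Shift 5→Reyes, Shift 6→Reyes.
Loads: Varga 2/2, Santos 2/2, Reyes 2/2, Osei 1/2 — all within limits.

Yes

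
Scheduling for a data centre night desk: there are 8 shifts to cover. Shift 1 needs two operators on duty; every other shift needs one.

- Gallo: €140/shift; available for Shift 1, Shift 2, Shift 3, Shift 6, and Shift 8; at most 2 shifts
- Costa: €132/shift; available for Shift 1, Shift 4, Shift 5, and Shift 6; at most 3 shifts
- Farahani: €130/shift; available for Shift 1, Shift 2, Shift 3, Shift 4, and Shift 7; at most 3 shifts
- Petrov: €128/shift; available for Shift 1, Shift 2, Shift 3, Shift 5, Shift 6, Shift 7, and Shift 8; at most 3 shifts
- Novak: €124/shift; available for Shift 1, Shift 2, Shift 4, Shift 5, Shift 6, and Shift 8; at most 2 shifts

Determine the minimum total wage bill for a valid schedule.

€1154

Picking the cheapest available operator for each shift independently would cost €1128, but that ignores the shift limits.
An optimal schedule: Shift 1→Farahani+Costa, Shift 2→Farahani, Shift 3→Petrov, Shift 4→Farahani, Shift 5→Novak, Shift 6→Petrov, Shift 7→Petrov, Shift 8→Novak.
Total: 130 + 132 + 130 + 128 + 130 + 124 + 128 + 128 + 124 = €1154.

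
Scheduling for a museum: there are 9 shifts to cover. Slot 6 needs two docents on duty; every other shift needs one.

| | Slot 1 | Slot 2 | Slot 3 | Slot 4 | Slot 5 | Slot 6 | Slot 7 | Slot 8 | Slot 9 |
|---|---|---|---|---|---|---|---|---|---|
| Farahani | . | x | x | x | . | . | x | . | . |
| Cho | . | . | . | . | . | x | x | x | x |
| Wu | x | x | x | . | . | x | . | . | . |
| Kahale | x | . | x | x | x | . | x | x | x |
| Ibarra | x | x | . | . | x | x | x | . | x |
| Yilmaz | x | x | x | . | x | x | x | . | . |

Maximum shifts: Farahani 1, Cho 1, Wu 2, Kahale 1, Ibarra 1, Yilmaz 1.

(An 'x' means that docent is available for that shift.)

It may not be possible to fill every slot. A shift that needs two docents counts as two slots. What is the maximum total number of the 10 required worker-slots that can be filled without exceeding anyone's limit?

Total capacity across all docents is 1+1+2+1+1+1 = 7, and 10 slots are needed, so at most 7 can be filled.
An assignment achieving 7: Slot 1→Wu, Slot 2→Wu, Slot 3→Yilmaz, Slot 4→Farahani, Slot 5→Kahale, Slot 8→Cho, Slot 9→Ibarra.
Loads: Farahani 1/1, Cho 1/1, Wu 2/2, Kahale 1/1, Ibarra 1/1, Yilmaz 1/1.

7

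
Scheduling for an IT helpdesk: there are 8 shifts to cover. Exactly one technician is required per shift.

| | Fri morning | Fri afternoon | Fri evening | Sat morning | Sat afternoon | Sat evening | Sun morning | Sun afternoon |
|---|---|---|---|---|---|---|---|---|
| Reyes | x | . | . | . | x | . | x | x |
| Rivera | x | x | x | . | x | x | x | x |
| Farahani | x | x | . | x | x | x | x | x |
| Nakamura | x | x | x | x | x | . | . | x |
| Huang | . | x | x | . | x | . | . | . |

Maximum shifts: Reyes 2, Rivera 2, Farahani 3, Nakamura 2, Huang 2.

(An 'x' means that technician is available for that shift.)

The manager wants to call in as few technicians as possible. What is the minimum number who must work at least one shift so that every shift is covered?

8 slots to fill and no one can take more than 3, so at least ⌈8/3⌉ = 3 technicians are needed.
Any 3 technicians together have capacity at most 3+2+2 = 7 < 8 slots, so 3 can never suffice.
Reyes, Rivera, Farahani, and Nakamura alone can cover everything: Fri morning→Reyes, Fri afternoon→Farahani, Fri evening→Rivera, Sat morning→Farahani, Sat afternoon→Farahani, Sat evening→Rivera, Sun morning→Reyes, Sun afternoon→Nakamura.

4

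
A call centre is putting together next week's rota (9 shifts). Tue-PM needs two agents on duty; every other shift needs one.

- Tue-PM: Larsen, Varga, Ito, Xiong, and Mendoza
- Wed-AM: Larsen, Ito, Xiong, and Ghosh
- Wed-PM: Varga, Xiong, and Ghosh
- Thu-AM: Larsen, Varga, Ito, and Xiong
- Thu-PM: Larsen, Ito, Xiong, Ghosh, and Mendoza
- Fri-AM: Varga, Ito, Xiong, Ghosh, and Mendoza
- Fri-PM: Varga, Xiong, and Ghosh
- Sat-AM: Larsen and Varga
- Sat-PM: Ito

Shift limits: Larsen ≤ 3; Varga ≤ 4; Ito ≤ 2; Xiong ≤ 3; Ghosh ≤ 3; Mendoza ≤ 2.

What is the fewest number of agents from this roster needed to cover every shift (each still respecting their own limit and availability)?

10 slots to fill and no one can take more than 4, so at least ⌈10/4⌉ = 3 agents are needed.
No set of 3 agents can cover every shift (each such set leaves at least one shift with no one available or exceeds a cap).
Larsen, Varga, Ito, and Xiong alone can cover everything: Tue-PM→Ito+Xiong, Wed-AM→Larsen, Wed-PM→Varga, Thu-AM→Varga, Thu-PM→Larsen, Fri-AM→Varga, Fri-PM→Varga, Sat-AM→Larsen, Sat-PM→Ito.

4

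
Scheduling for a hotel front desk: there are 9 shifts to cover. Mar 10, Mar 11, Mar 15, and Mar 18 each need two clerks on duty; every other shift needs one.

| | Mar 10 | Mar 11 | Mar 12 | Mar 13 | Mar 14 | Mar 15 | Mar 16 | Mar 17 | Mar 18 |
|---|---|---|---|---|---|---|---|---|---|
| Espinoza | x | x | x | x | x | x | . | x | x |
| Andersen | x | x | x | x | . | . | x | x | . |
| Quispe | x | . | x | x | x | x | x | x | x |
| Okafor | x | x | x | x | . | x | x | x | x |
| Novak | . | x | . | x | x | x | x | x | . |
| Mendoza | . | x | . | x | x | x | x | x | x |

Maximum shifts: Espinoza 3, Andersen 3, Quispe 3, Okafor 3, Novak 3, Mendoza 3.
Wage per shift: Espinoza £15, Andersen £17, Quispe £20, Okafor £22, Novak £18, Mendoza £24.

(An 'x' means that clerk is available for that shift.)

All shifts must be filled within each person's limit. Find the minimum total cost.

£232

Picking the cheapest available clerk for each shift independently would cost £209, but that ignores the shift limits.
An optimal schedule: Mar 10→Espinoza+Andersen, Mar 11→Andersen+Novak, Mar 12→Espinoza, Mar 13→Novak, Mar 14→Espinoza, Mar 15→Novak+Quispe, Mar 16→Andersen, Mar 17→Quispe, Mar 18→Quispe+Okafor.
Total: 15 + 17 + 17 + 18 + 15 + 18 + 15 + 18 + 20 + 17 + 20 + 20 + 22 = £232.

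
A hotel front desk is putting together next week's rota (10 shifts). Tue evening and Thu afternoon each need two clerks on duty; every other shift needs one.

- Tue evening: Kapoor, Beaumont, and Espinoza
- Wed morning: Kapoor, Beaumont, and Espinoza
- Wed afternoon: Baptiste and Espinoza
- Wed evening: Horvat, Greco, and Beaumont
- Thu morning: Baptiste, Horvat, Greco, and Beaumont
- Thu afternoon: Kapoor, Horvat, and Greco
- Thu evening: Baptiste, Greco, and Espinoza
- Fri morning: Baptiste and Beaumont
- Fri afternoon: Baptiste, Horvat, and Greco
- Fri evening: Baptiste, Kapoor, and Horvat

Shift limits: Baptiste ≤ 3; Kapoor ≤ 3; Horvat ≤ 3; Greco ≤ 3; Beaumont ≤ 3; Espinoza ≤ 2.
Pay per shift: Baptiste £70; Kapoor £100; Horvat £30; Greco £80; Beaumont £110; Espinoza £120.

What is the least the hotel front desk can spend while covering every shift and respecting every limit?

Picking the cheapest available clerk for each shift independently would cost £750, but that ignores the shift limits.
An optimal schedule: Tue evening→Kapoor+Beaumont, Wed morning→Kapoor, Wed afternoon→Baptiste, Wed evening→Horvat, Thu morning→Greco, Thu afternoon→Horvat+Greco, Thu evening→Baptiste, Fri morning→Baptiste, Fri afternoon→Greco, Fri evening→Horvat.
Total: 100 + 110 + 100 + 70 + 30 + 80 + 30 + 80 + 70 + 70 + 80 + 30 = £850.

£850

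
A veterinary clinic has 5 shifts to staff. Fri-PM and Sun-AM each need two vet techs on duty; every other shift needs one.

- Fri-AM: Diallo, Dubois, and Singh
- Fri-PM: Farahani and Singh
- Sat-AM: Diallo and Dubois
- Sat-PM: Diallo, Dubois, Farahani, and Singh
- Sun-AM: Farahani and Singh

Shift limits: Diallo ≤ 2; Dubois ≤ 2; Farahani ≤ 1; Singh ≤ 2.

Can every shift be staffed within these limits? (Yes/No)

No

Total capacity is 7 and 7 slots are needed, so capacity alone doesn't rule it out.
Shifts {Fri-PM, Sun-AM} need 4 worker-slots in total, but the vet techs available for any of those shifts (Farahani and Singh) can supply at most 3 among them. So no valid schedule exists.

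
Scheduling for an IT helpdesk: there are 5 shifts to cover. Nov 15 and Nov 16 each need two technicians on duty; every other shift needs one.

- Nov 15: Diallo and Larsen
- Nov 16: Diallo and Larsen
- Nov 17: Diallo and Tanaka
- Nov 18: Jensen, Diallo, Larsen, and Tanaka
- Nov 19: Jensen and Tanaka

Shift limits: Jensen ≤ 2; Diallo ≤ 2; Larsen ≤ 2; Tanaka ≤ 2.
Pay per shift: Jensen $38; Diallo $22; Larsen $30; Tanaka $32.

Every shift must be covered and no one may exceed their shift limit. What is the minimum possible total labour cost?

Nov 15 can only be covered by Diallo and Larsen, so that assignment is forced.
Nov 16 can only be covered by Diallo and Larsen, so that assignment is forced.
Picking the cheapest available technician for each shift independently would cost $180, but that ignores the shift limits.
An optimal schedule: Nov 15→Diallo+Larsen, Nov 16→Diallo+Larsen, Nov 17→Tanaka, Nov 18→Jensen, Nov 19→Tanaka.
Total: 22 + 30 + 22 + 30 + 32 + 38 + 32 = $206.

$206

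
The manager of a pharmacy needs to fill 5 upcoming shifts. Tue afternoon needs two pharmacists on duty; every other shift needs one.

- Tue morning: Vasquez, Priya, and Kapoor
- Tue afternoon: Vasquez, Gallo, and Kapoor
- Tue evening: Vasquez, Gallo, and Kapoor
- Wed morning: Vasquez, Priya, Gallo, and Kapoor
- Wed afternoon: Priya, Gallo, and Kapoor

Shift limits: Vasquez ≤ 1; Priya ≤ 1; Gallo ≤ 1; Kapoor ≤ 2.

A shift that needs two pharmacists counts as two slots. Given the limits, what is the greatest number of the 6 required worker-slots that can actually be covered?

Total capacity across all pharmacists is 1+1+1+2 = 5, and 6 slots are needed, so at most 5 can be filled.
An assignment achieving 5: Tue morning→Vasquez, Tue afternoon→Gallo+Kapoor, Tue evening→Kapoor, Wed afternoon→Priya.
Loads: Vasquez 1/1, Priya 1/1, Gallo 1/1, Kapoor 2/2.

5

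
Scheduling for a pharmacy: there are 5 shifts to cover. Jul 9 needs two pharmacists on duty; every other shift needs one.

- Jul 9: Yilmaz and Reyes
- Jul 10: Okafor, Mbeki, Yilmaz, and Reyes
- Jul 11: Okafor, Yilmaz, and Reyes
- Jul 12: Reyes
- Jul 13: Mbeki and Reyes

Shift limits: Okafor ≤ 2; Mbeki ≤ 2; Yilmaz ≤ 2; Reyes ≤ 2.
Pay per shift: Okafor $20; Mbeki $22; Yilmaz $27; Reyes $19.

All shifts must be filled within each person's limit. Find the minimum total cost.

Jul 9 can only be covered by Yilmaz and Reyes, so that assignment is forced.
Jul 12 can only be covered by Reyes, so that assignment is forced.
Picking the cheapest available pharmacist for each shift independently would cost $122, but that ignores the shift limits.
An optimal schedule: Jul 9→Yilmaz+Reyes, Jul 10→Okafor, Jul 11→Okafor, Jul 12→Reyes, Jul 13→Mbeki.
Total: 27 + 19 + 20 + 20 + 19 + 22 = $127.

$127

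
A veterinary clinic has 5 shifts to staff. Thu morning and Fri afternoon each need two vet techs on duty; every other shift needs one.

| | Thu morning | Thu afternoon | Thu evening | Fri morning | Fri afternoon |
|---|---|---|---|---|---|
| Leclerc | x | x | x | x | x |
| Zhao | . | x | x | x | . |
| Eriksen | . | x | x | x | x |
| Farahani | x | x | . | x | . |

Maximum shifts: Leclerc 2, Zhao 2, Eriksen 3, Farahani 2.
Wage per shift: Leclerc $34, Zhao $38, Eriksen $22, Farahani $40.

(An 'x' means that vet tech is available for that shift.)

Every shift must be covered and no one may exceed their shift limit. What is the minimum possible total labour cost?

$212

Thu morning can only be covered by Leclerc and Farahani, so that assignment is forced.
Fri afternoon can only be covered by Leclerc and Eriksen, so that assignment is forced.
Picking the cheapest available vet tech for each shift independently would cost $196, but that ignores the shift limits.
An optimal schedule: Thu morning→Leclerc+Farahani, Thu afternoon→Eriksen, Thu evening→Eriksen, Fri morning→Zhao, Fri afternoon→Eriksen+Leclerc.
Total: 34 + 40 + 22 + 22 + 38 + 22 + 34 = $212.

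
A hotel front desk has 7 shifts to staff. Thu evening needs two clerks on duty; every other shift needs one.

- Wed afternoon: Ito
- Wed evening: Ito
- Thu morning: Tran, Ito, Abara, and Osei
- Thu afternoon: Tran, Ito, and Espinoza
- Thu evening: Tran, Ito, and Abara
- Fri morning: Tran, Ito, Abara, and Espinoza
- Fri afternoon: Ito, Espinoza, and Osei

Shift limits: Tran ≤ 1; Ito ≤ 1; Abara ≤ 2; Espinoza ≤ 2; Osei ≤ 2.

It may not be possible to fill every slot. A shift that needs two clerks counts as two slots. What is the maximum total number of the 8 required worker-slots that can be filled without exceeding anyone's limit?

7

Total capacity across all clerks is 1+1+2+2+2 = 8, and 8 slots are needed, so at most 8 can be filled.
Shifts {Wed afternoon, Wed evening} need 2 slots but only Ito are available for them, supplying at most 1 — so at least 1 slot must go unfilled.
An assignment achieving 7: Wed afternoon→Ito, Thu morning→Osei, Thu afternoon→Espinoza, Thu evening→Tran+Abara, Fri morning→Abara, Fri afternoon→Espinoza.
Loads: Tran 1/1, Ito 1/1, Abara 2/2, Espinoza 2/2, Osei 1/2.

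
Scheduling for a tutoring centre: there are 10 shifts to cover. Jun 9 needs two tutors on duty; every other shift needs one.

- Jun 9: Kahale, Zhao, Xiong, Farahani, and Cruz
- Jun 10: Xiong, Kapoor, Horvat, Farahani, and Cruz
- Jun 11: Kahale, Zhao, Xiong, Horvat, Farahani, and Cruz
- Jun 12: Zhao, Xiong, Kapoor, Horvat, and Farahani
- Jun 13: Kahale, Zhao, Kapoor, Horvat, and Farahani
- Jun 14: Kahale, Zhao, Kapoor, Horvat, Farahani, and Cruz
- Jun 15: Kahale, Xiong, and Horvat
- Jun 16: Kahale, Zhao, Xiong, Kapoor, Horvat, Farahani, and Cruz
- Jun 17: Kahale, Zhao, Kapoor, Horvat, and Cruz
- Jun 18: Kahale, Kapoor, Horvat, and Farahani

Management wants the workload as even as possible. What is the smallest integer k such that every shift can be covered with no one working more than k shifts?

2

With 7 tutors and 11 worker-slots to fill, someone must work at least ⌈11/7⌉ = 2 shifts, so k ≥ 2.
k = 2 works: Jun 9→Farahani+Cruz, Jun 10→Xiong, Jun 11→Xiong, Jun 12→Zhao, Jun 13→Zhao, Jun 14→Kapoor, Jun 15→Kahale, Jun 16→Horvat, Jun 17→Kapoor, Jun 18→Kahale.
Loads: Kahale 2, Zhao 2, Xiong 2, Kapoor 2, Horvat 1, Farahani 1, Cruz 1 — all ≤ 2.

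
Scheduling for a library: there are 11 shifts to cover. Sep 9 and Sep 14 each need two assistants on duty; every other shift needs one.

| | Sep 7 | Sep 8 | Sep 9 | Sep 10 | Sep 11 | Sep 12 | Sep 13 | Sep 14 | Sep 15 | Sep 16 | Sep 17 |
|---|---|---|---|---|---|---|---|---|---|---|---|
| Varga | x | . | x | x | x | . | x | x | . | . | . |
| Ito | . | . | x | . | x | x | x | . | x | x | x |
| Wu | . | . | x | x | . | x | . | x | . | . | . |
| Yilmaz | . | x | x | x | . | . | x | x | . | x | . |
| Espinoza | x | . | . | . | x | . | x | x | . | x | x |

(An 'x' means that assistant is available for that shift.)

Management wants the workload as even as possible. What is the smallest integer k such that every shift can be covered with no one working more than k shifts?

3

With 5 assistants and 13 worker-slots to fill, someone must work at least ⌈13/5⌉ = 3 shifts, so k ≥ 3.
k = 3 works: Sep 7→Varga, Sep 8→Yilmaz, Sep 9→Wu+Yilmaz, Sep 10→Varga, Sep 11→Varga, Sep 12→Ito, Sep 13→Espinoza, Sep 14→Wu+Espinoza, Sep 15→Ito, Sep 16→Yilmaz, Sep 17→Ito.
Loads: Varga 3, Ito 3, Wu 2, Yilmaz 3, Espinoza 2 — all ≤ 3.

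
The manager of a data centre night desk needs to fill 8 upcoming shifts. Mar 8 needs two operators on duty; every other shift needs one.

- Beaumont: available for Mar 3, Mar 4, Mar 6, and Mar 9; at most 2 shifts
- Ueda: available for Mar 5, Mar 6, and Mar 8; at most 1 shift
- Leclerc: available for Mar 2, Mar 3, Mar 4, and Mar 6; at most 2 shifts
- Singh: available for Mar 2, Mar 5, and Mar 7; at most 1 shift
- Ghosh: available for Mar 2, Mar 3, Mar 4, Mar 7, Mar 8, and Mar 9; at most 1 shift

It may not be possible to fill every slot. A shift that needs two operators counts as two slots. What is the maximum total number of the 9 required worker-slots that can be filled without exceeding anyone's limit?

Total capacity across all operators is 2+1+2+1+1 = 7, and 9 slots are needed, so at most 7 can be filled.
An assignment achieving 7: Mar 2→Leclerc, Mar 3→Beaumont, Mar 4→Leclerc, Mar 5→Ueda, Mar 7→Singh, Mar 8→Ghosh, Mar 9→Beaumont.
Loads: Beaumont 2/2, Ueda 1/1, Leclerc 2/2, Singh 1/1, Ghosh 1/1.

7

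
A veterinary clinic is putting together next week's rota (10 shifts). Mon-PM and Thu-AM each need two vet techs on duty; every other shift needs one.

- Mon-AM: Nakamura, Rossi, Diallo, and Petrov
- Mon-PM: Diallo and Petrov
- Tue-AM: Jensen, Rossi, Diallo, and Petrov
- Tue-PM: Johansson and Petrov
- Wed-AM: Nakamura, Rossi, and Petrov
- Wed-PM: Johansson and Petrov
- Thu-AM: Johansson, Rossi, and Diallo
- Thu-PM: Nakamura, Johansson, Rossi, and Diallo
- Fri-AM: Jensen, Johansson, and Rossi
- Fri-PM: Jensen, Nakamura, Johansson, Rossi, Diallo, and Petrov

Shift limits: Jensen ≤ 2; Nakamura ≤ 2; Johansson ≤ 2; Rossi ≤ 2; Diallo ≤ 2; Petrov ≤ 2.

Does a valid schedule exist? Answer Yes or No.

Mon-PM can only be covered by Diallo and Petrov, so that assignment is forced.
One valid schedule: Mon-AM→Nakamura, Mon-PM→Diallo+Petrov, Tue-AM→Jensen, Tue-PM→Johansson, Wed-AM→Nakamura, Wed-PM→Johansson, Thu-AM→Rossi+Diallo, Thu-PM→Rossi, Fri-AM→Jensen, Fri-PM→Petrov.
Loads: Jensen 2/2, Nakamura 2/2, Johansson 2/2, Rossi 2/2, Diallo 2/2, Petrov 2/2 — all within limits.

Yes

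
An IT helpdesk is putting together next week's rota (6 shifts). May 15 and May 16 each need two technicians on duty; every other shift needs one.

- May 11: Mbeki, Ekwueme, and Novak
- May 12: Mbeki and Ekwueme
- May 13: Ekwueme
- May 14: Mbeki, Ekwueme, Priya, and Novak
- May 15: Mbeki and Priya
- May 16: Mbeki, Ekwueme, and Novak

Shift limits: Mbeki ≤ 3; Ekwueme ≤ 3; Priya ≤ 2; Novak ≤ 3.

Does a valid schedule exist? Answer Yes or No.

May 13 can only be covered by Ekwueme, so that assignment is forced.
May 15 can only be covered by Mbeki and Priya, so that assignment is forced.
One valid schedule: May 11→Mbeki, May 12→Mbeki, May 13→Ekwueme, May 14→Ekwueme, May 15→Mbeki+Priya, May 16→Ekwueme+Novak.
Loads: Mbeki 3/3, Ekwueme 3/3, Priya 1/2, Novak 1/3 — all within limits.

Yes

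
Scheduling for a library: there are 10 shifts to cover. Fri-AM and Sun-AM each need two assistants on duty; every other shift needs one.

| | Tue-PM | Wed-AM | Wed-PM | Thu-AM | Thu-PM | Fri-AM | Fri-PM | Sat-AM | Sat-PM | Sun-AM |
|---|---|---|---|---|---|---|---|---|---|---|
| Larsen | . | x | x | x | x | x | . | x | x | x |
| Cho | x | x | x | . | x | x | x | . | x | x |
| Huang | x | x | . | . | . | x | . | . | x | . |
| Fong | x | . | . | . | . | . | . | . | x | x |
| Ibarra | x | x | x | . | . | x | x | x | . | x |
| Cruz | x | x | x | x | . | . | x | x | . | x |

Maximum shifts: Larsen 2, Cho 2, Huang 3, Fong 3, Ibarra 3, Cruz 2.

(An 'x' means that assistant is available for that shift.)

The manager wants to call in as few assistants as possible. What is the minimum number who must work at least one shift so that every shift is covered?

12 slots to fill and no one can take more than 3, so at least ⌈12/3⌉ = 4 assistants are needed.
Any 4 assistants together have capacity at most 3+3+3+2 = 11 < 12 slots, so 4 can never suffice.
Larsen, Cho, Huang, Fong, and Ibarra alone can cover everything: Tue-PM→Huang, Wed-AM→Huang, Wed-PM→Cho, Thu-AM→Larsen, Thu-PM→Larsen, Fri-AM→Huang+Ibarra, Fri-PM→Cho, Sat-AM→Ibarra, Sat-PM→Fong, Sun-AM→Fong+Ibarra.

5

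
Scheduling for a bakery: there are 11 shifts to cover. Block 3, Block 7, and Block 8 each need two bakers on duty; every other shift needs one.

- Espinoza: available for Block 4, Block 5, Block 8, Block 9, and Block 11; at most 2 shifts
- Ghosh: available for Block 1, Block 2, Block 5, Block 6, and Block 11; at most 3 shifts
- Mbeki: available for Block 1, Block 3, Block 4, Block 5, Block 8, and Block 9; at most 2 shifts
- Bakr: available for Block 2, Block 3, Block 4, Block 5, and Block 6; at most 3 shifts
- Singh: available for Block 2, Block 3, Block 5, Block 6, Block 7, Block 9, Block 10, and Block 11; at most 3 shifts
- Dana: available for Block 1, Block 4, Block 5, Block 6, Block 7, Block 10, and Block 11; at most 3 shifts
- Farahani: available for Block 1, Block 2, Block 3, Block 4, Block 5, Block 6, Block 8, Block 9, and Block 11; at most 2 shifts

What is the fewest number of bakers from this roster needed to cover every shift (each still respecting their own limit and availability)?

14 slots to fill and no one can take more than 3, so at least ⌈14/3⌉ = 5 bakers are needed.
No set of 5 bakers can cover every shift (each such set leaves at least one shift with no one available or exceeds a cap).
Espinoza, Ghosh, Mbeki, Bakr, Singh, and Dana alone can cover everything: Block 1→Ghosh, Block 2→Ghosh, Block 3→Mbeki+Bakr, Block 4→Bakr, Block 5→Bakr, Block 6→Ghosh, Block 7→Singh+Dana, Block 8→Espinoza+Mbeki, Block 9→Espinoza, Block 10→Singh, Block 11→Singh.

6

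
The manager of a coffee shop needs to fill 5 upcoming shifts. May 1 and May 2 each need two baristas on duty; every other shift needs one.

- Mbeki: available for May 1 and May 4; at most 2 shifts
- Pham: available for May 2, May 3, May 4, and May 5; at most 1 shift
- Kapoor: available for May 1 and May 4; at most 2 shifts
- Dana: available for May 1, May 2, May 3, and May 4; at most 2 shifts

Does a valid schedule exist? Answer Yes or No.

No

Total capacity is 7 and 7 slots are needed, so capacity alone doesn't rule it out.
Shifts {May 2, May 5} need 3 worker-slots in total, but the baristas available for any of those shifts (Pham and Dana) can supply at most 2 among them. So no valid schedule exists.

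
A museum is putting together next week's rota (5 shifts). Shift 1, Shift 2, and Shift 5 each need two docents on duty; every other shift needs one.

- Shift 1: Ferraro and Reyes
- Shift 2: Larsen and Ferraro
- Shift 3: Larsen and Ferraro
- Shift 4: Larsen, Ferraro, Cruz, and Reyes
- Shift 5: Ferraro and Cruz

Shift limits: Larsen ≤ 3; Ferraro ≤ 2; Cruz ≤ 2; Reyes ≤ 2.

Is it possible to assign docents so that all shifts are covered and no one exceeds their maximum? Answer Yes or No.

Total capacity is 9 and 8 slots are needed, so capacity alone doesn't rule it out.
Shifts {Shift 1, Shift 2, Shift 5} need 6 worker-slots in total, but the docents available for any of those shifts (Larsen, Ferraro, Cruz, and Reyes) can supply at most 5 among them. So no valid schedule exists.

No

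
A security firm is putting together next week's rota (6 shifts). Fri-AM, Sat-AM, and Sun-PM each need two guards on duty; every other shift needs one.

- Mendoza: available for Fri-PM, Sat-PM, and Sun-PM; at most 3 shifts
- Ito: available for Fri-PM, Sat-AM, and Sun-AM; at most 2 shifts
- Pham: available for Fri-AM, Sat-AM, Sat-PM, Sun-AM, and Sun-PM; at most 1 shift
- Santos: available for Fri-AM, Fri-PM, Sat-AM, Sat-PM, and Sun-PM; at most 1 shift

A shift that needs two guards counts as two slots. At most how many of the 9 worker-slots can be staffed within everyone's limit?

7

Total capacity across all guards is 3+2+1+1 = 7, and 9 slots are needed, so at most 7 can be filled.
An assignment achieving 7: Fri-AM→Pham+Santos, Fri-PM→Mendoza, Sat-AM→Ito, Sat-PM→Mendoza, Sun-AM→Ito, Sun-PM→Mendoza.
Loads: Mendoza 3/3, Ito 2/2, Pham 1/1, Santos 1/1.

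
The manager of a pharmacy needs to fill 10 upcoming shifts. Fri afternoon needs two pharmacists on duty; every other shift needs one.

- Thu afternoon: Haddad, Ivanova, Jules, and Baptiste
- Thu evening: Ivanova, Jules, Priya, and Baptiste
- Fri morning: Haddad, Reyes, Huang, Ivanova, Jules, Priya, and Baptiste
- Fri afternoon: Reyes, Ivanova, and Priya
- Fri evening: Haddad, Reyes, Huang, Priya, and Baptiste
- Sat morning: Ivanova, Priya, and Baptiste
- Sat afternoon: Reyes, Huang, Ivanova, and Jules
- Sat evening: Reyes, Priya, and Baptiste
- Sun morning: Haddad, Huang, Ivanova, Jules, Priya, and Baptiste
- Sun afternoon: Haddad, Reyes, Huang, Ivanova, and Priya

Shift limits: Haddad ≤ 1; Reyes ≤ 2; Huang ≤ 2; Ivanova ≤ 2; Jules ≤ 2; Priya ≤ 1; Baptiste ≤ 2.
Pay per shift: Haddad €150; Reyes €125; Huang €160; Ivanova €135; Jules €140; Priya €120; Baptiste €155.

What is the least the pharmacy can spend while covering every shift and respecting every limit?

€1540

Picking the cheapest available pharmacist for each shift independently would cost €1345, but that ignores the shift limits.
An optimal schedule: Thu afternoon→Ivanova, Thu evening→Jules, Fri morning→Baptiste, Fri afternoon→Priya+Reyes, Fri evening→Haddad, Sat morning→Ivanova, Sat afternoon→Jules, Sat evening→Reyes, Sun morning→Baptiste, Sun afternoon→Huang.
Total: 135 + 140 + 155 + 120 + 125 + 150 + 135 + 140 + 125 + 155 + 160 = €1540.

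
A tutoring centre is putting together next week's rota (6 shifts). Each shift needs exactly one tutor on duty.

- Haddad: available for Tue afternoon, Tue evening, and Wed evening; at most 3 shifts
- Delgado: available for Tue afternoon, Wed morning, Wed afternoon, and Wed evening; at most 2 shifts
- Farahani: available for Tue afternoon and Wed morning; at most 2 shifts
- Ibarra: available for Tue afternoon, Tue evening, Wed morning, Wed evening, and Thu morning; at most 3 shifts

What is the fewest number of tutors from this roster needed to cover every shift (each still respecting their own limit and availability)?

3

6 slots to fill and no one can take more than 3, so at least ⌈6/3⌉ = 2 tutors are needed.
No set of 2 tutors can cover every shift (each such set leaves at least one shift with no one available or exceeds a cap).
Haddad, Delgado, and Ibarra alone can cover everything: Tue afternoon→Haddad, Tue evening→Haddad, Wed morning→Delgado, Wed afternoon→Delgado, Wed evening→Haddad, Thu morning→Ibarra.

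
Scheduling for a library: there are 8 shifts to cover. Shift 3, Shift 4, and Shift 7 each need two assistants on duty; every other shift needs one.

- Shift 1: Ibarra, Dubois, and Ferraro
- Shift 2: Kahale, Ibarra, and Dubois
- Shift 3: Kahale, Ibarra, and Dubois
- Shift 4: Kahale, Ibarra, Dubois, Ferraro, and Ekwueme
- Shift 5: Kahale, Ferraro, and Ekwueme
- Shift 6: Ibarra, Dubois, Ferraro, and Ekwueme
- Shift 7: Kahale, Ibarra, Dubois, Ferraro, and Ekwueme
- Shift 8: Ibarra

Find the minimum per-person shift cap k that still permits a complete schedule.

With 5 assistants and 11 worker-slots to fill, someone must work at least ⌈11/5⌉ = 3 shifts, so k ≥ 3.
k = 3 works: Shift 1→Ibarra, Shift 2→Kahale, Shift 3→Kahale+Ibarra, Shift 4→Dubois+Ferraro, Shift 5→Kahale, Shift 6→Dubois, Shift 7→Dubois+Ferraro, Shift 8→Ibarra.
Loads: Kahale 3, Ibarra 3, Dubois 3, Ferraro 2, Ekwueme 0 — all ≤ 3.

3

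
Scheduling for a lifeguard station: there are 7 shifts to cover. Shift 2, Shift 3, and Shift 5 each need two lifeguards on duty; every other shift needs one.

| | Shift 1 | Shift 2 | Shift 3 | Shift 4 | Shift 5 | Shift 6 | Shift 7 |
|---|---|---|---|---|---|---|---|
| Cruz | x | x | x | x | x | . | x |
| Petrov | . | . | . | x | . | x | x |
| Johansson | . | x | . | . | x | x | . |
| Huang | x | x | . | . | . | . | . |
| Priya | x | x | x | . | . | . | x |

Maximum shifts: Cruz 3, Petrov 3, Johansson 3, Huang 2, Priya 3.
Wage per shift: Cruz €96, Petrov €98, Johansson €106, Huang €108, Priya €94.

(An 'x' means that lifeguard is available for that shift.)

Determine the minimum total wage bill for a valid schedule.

Shift 3 can only be covered by Cruz and Priya, so that assignment is forced.
Shift 5 can only be covered by Cruz and Johansson, so that assignment is forced.
Picking the cheapest available lifeguard for each shift independently would cost €964, but that ignores the shift limits.
An optimal schedule: Shift 1→Priya, Shift 2→Priya+Cruz, Shift 3→Priya+Cruz, Shift 4→Petrov, Shift 5→Cruz+Johansson, Shift 6→Petrov, Shift 7→Petrov.
Total: 94 + 94 + 96 + 94 + 96 + 98 + 96 + 106 + 98 + 98 = €970.

€970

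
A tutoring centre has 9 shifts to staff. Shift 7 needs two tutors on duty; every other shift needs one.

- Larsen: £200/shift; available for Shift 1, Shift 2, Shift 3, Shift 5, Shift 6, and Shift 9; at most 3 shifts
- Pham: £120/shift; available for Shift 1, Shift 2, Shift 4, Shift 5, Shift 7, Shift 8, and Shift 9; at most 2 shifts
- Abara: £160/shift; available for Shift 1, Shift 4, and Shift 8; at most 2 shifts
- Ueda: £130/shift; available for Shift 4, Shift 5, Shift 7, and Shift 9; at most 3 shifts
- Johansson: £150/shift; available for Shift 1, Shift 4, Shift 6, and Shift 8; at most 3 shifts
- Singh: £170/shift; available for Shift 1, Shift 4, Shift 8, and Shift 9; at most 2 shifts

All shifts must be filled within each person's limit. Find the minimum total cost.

Shift 3 can only be covered by Larsen, so that assignment is forced.
Shift 7 can only be covered by Pham and Ueda, so that assignment is forced.
Picking the cheapest available tutor for each shift independently would cost £1320, but that ignores the shift limits.
An optimal schedule: Shift 1→Johansson, Shift 2→Pham, Shift 3→Larsen, Shift 4→Abara, Shift 5→Ueda, Shift 6→Johansson, Shift 7→Pham+Ueda, Shift 8→Johansson, Shift 9→Ueda.
Total: 150 + 120 + 200 + 160 + 130 + 150 + 120 + 130 + 150 + 130 = £1440.

£1440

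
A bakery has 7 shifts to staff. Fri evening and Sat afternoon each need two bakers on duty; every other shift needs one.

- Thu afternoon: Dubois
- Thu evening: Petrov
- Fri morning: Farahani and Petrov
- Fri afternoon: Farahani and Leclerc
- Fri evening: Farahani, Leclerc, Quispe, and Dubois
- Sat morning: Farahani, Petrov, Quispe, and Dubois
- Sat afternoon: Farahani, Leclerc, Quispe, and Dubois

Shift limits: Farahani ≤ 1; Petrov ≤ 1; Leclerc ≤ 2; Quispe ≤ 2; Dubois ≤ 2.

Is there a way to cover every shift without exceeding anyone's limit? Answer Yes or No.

No

Total capacity is 1+1+2+2+2 = 8 but 9 worker-slots are needed — infeasible.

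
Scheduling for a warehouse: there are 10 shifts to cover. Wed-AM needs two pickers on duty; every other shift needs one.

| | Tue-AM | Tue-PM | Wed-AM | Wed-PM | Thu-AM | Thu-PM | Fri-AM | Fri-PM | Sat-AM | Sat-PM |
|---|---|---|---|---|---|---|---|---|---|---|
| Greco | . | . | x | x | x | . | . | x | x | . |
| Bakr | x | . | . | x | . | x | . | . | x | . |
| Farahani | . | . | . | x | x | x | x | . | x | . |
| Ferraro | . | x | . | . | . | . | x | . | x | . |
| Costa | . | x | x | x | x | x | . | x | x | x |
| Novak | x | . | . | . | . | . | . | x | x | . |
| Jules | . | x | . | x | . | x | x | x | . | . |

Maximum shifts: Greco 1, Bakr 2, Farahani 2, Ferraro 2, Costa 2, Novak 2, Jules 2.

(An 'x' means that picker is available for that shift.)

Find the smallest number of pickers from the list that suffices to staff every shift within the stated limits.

6

11 slots to fill and no one can take more than 2, so at least ⌈11/2⌉ = 6 pickers are needed.
Greco, Bakr, Farahani, Ferraro, Costa, and Novak alone can cover everything: Tue-AM→Bakr, Tue-PM→Ferraro, Wed-AM→Greco+Costa, Wed-PM→Farahani, Thu-AM→Farahani, Thu-PM→Bakr, Fri-AM→Ferraro, Fri-PM→Novak, Sat-AM→Novak, Sat-PM→Costa.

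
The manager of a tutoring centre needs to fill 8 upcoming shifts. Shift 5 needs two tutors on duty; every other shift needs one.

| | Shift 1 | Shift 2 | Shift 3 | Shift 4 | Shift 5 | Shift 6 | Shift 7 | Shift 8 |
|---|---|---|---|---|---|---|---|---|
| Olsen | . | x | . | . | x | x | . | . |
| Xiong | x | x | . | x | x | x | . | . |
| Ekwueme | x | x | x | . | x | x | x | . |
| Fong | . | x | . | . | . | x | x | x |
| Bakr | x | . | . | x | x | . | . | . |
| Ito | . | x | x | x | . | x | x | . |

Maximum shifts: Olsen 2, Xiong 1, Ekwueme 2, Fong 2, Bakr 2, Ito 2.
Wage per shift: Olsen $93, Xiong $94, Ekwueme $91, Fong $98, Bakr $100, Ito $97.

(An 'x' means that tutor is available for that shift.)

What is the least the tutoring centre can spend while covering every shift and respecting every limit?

Shift 8 can only be covered by Fong, so that assignment is forced.
Picking the cheapest available tutor for each shift independently would cost $831, but that ignores the shift limits.
An optimal schedule: Shift 1→Ekwueme, Shift 2→Olsen, Shift 3→Ekwueme, Shift 4→Ito, Shift 5→Olsen+Xiong, Shift 6→Fong, Shift 7→Ito, Shift 8→Fong.
Total: 91 + 93 + 91 + 97 + 93 + 94 + 98 + 97 + 98 = $852.

$852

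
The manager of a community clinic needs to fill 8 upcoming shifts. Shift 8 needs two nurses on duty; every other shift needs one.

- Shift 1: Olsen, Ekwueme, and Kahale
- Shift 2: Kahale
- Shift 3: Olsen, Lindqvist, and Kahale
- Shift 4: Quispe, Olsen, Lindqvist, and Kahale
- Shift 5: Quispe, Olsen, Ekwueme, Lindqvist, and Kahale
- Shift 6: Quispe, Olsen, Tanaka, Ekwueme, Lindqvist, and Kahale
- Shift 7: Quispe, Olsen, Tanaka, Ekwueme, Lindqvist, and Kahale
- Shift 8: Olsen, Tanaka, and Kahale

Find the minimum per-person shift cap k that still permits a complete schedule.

2

With 6 nurses and 9 worker-slots to fill, someone must work at least ⌈9/6⌉ = 2 shifts, so k ≥ 2.
k = 2 works: Shift 1→Olsen, Shift 2→Kahale, Shift 3→Olsen, Shift 4→Quispe, Shift 5→Quispe, Shift 6→Tanaka, Shift 7→Ekwueme, Shift 8→Tanaka+Kahale.
Loads: Quispe 2, Olsen 2, Tanaka 2, Ekwueme 1, Lindqvist 0, Kahale 2 — all ≤ 2.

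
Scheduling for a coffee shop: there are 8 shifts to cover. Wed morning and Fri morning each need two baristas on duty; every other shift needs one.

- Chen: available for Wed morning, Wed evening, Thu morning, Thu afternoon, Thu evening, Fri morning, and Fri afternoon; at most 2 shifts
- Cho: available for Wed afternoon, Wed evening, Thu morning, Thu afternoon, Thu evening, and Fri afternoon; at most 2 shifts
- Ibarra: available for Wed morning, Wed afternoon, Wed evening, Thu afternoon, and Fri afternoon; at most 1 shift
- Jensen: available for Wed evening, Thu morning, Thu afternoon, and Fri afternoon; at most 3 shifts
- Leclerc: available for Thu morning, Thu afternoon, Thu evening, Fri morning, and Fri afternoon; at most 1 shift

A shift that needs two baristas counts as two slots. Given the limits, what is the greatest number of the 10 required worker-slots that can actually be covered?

9

Total capacity across all baristas is 2+2+1+3+1 = 9, and 10 slots are needed, so at most 9 can be filled.
An assignment achieving 9: Wed morning→Chen+Ibarra, Wed afternoon→Cho, Wed evening→Jensen, Thu morning→Jensen, Thu afternoon→Jensen, Thu evening→Cho, Fri morning→Chen+Leclerc.
Loads: Chen 2/2, Cho 2/2, Ibarra 1/1, Jensen 3/3, Leclerc 1/1.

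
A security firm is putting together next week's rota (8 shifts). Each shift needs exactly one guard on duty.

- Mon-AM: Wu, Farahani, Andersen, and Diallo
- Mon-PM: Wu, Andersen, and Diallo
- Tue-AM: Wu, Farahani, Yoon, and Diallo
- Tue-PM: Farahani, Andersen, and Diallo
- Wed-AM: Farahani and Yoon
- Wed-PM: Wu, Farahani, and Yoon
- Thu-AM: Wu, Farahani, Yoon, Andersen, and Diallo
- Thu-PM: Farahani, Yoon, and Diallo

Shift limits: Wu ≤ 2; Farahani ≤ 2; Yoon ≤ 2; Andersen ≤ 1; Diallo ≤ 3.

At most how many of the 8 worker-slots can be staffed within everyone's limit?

8

Total capacity across all guards is 2+2+2+1+3 = 10, and 8 slots are needed, so at most 8 can be filled.
An assignment achieving 8: Mon-AM→Andersen, Mon-PM→Wu, Tue-AM→Yoon, Tue-PM→Farahani, Wed-AM→Farahani, Wed-PM→Wu, Thu-AM→Diallo, Thu-PM→Yoon.
Loads: Wu 2/2, Farahani 2/2, Yoon 2/2, Andersen 1/1, Diallo 1/3.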